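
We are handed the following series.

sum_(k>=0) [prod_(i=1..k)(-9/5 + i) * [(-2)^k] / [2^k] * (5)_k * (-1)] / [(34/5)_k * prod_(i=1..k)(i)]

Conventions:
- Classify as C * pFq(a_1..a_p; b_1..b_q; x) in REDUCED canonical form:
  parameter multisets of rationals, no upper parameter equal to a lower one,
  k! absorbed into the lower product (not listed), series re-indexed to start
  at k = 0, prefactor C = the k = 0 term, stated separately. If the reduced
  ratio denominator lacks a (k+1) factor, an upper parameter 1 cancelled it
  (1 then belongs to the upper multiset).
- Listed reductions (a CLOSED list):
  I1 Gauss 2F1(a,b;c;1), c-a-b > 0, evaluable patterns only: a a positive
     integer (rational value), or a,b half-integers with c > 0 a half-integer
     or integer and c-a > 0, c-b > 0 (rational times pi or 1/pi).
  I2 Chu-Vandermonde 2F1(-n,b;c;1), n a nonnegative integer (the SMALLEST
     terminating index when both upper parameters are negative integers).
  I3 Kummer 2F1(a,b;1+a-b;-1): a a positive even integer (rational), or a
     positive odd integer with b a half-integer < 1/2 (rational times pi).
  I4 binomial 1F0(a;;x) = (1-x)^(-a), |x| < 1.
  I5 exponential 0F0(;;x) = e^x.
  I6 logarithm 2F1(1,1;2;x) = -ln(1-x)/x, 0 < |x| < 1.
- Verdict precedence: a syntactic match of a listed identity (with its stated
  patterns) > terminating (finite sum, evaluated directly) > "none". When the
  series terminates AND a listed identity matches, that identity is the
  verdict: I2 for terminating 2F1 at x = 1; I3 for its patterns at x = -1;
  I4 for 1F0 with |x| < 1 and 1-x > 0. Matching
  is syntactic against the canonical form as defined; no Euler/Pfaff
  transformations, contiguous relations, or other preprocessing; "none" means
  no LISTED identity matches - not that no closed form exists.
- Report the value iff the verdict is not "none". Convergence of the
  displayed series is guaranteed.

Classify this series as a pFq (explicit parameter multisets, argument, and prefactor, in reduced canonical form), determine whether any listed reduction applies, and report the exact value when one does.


First insight: t_0 = -1 here, and the two k-th powers (prefactor -1) combine into one argument.
Adjacent-term ratio: r(k) = (-1) * (k-4/5) (k+5) / [(k+34/5) (k+1)] - rational in k. x = (-1); t_0 = -1; negate the roots.

Canonical form: C = -1 times 2F1 with upper {-4/5, 5}, lower {34/5}, x = -1. Verdict: none (x = -1): each listed identity misses the multisets {-4/5, 5} ; {34/5}.


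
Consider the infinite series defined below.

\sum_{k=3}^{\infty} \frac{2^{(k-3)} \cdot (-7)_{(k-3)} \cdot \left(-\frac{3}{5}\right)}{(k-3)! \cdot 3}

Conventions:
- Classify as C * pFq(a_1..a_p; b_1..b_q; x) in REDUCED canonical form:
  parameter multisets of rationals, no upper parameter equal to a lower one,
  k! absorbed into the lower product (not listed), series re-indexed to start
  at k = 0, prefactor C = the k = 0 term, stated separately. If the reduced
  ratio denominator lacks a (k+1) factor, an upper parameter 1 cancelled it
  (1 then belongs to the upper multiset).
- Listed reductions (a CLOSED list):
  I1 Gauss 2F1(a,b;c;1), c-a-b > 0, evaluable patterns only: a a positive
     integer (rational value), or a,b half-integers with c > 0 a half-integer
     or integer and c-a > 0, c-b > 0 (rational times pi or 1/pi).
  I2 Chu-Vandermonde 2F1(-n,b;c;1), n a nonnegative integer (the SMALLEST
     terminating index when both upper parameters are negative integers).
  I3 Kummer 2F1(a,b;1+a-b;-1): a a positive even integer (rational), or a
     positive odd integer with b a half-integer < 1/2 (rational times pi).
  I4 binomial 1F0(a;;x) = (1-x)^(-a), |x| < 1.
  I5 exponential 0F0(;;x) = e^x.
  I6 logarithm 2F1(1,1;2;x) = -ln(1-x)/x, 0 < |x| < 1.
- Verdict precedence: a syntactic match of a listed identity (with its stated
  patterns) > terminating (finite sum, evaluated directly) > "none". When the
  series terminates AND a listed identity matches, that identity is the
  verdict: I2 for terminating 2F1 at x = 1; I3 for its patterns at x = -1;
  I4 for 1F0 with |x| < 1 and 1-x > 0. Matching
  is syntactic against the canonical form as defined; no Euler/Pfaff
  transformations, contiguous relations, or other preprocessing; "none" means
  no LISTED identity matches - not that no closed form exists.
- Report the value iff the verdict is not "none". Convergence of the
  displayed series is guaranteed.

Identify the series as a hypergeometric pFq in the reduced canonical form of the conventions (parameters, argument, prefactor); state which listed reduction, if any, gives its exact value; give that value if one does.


This is -\frac{1}{5} * 1F0(-7; -; 2) in reduced canonical form. Verdict: terminating. With -7 upstairs the series is a 8-term polynomial sum; evaluated term by term. Its exact value is \frac{1}{5}.

The tell: with t_0 = -\frac{1}{5}, the constant factors (C = -1/5) combine into one prefactor.
Consecutive-term ratio: r(k) = 2 * (k-7) / [(k+1)] - rational; roots negated = parameters, x = 2, C = -\frac{1}{5}.


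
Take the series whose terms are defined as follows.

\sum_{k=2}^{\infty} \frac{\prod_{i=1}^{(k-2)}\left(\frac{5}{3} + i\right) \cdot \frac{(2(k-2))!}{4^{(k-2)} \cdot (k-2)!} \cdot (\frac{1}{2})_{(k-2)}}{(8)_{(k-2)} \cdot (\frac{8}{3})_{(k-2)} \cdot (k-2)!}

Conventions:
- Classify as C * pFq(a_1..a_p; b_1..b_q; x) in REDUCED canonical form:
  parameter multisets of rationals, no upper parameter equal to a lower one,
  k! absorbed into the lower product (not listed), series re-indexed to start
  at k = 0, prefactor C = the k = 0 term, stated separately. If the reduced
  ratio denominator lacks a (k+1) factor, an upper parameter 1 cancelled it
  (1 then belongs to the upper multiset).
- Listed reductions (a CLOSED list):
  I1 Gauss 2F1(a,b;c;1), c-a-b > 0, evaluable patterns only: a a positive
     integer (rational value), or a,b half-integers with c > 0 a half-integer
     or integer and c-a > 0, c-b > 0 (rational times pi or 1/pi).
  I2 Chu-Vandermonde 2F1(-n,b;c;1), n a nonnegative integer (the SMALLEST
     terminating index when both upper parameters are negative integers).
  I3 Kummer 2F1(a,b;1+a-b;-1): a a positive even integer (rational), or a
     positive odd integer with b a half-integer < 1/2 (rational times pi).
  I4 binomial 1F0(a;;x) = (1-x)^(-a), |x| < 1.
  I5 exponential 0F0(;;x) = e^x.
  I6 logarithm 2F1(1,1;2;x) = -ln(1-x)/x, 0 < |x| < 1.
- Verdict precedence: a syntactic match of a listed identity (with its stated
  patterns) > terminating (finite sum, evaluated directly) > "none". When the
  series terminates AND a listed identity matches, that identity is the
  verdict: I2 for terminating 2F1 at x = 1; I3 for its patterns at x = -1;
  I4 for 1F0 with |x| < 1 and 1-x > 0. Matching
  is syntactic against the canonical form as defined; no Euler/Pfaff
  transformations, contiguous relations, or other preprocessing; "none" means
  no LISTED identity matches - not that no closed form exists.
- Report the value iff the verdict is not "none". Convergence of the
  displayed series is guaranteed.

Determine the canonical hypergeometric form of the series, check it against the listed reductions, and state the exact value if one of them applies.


Key step: from the first term 1: the (2k)!/(4^k k!) block (C = 1) is the Pochhammer (1/2)_k.
Ratio: r(k) = 1 * (k+\frac{1}{2}) (k+\frac{1}{2}) / [(k+8) (k+1)] ; factor over Q: parameters, x = 1, and C = 1.

x = 1 here; the reduced form reads 2F1, upper {\frac{1}{2}, \frac{1}{2}}, lower {8}, C = 1. Verdict: Gauss's theorem I1 (half-integer case) matches (x = 1; upper {\frac{1}{2}, \frac{1}{2}} half-integers, c = 8 in the evaluable pattern). Hence: \frac{4194304}{1288287} / \pi.


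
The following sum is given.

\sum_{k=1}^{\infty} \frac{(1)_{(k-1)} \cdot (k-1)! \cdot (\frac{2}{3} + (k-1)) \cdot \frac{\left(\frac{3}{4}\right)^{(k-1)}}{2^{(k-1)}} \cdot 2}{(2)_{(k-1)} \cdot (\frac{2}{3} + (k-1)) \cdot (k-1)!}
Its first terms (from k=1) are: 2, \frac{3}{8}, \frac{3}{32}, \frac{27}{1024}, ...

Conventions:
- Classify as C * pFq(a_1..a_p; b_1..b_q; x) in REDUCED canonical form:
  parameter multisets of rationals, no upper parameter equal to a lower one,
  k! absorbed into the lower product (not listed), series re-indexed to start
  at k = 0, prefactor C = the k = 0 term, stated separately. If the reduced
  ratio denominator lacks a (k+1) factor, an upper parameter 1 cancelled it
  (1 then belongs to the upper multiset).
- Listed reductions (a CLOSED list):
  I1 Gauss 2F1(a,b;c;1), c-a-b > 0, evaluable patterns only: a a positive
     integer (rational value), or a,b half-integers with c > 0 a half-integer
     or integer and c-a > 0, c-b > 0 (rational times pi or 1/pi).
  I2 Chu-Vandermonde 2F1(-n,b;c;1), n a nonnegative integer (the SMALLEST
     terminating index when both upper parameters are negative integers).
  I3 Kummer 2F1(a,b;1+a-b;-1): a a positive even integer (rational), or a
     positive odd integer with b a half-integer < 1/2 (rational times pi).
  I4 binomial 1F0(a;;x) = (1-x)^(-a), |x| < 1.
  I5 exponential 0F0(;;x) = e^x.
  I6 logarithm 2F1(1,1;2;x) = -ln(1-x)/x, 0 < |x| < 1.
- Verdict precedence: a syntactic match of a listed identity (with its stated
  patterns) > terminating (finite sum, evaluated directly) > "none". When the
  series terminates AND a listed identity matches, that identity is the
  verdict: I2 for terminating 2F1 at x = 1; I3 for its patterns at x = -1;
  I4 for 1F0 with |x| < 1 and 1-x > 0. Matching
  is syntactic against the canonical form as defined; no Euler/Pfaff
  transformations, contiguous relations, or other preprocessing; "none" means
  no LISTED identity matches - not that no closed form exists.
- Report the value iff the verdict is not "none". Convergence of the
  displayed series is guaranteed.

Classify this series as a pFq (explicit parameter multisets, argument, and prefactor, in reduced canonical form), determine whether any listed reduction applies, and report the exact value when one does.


x = \frac{3}{8} here; the reduced form reads 2F1, upper {1, 1}, lower {2}, C = 2. Verdict at x = \frac{3}{8}: logarithm (I6) matches (the logarithm: parameters (1,1;2), x = \frac{3}{8}). Exact value: \left(-\frac{16}{3}\right) \cdot \ln\left(\frac{5}{8}\right).

Key observation: with t_0 = 2, the factorial ratio (prefactor 2) (k+a-1)!/(a-1)! is a rising factorial (a)_k.
Adjacent-term ratio: r(k) = \frac{3}{8} * (k+1) (k+1) / [(k+2) (k+1)] - poly over poly, x = \frac{3}{8} from leading terms; C = 2 at k = 0.


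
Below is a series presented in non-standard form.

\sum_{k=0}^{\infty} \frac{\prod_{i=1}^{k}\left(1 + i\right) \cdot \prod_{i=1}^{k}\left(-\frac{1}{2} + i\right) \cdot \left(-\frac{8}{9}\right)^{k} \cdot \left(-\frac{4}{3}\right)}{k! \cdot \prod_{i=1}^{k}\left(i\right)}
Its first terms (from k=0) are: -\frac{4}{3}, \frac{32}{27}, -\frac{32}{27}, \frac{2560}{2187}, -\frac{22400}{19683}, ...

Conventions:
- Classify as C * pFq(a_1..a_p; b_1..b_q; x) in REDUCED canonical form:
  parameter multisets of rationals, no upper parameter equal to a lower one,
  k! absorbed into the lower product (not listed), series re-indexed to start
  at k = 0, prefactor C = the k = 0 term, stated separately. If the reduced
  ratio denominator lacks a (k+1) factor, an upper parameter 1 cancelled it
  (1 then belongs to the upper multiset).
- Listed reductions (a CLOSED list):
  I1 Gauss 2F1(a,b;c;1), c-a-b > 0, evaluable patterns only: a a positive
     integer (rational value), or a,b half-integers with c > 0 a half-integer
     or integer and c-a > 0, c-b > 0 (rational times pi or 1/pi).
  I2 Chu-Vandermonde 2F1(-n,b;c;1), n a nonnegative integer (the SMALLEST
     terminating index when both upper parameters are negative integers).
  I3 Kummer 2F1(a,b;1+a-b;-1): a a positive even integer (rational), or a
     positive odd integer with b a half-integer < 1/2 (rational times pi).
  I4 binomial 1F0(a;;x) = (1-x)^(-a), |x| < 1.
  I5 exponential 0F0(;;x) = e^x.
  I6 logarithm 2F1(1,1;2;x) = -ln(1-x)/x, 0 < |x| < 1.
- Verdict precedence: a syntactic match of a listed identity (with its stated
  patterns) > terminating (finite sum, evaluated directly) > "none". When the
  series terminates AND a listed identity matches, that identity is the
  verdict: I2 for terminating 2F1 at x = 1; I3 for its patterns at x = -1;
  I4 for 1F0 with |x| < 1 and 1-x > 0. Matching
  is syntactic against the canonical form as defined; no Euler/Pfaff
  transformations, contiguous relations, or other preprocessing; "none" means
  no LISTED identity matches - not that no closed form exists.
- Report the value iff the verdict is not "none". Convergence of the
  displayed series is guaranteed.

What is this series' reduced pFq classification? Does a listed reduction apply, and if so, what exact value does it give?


With C = -\frac{4}{3}: the canonical form is 2F1(\frac{1}{2}, 2; 1; -\frac{8}{9}). Verdict: none (x = -\frac{8}{9}): each listed identity misses the multisets {\frac{1}{2}, 2} ; {1}.

First insight: with t_0 = -\frac{4}{3}, the running product (C = -4/3) telescopes to a rising factorial.
Term ratio: r(k) = -\frac{8}{9} * (k+\frac{1}{2}) (k+2) / [(k+1) (k+1)] - poly over poly, x = -\frac{8}{9} from leading terms; C = -\frac{4}{3} at k = 0.


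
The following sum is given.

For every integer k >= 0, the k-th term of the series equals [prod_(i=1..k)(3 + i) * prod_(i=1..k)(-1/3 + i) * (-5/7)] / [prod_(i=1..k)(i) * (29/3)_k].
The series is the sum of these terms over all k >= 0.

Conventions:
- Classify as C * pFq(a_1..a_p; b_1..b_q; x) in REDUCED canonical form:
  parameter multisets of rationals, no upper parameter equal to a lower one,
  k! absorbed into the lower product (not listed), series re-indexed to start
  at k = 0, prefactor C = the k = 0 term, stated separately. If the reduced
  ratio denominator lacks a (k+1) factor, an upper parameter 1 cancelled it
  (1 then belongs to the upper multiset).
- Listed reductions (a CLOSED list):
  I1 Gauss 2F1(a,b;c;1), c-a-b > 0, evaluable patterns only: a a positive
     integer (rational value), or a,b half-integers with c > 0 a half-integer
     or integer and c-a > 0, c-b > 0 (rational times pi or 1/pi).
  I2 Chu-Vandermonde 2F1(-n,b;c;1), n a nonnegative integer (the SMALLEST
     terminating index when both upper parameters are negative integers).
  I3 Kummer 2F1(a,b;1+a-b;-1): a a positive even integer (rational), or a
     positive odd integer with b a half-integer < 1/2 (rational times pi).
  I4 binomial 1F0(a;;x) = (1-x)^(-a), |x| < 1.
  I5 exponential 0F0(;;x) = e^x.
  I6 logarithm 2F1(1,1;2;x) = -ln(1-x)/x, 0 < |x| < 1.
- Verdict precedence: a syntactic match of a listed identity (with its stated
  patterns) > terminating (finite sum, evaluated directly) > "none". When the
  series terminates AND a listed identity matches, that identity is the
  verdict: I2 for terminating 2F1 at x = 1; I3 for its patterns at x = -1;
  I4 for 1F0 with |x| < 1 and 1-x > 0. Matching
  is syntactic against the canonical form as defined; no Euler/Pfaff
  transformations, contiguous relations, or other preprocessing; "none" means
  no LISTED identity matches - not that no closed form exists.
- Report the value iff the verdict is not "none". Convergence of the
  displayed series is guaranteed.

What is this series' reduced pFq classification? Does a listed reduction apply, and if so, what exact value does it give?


With C = -5/7: the canonical form is 2F1(2/3, 4; 29/3; 1). Verdict at x = 1: Gauss (I1, integer-parameter pattern) matches (x = 1: the Gamma ratio telescopes since c-a-b = 5 > 0 and a = 4 in Z>0). Exact value: -25415/23814.

Structural cue: with t_0 = -5/7, the running product (prefactor -5/7) telescopes to a rising factorial.
Ratio: r(k) = 1 * (k+2/3) (k+4) / [(k+29/3) (k+1)] ; factor over Q: parameters, x = 1, and C = -5/7.


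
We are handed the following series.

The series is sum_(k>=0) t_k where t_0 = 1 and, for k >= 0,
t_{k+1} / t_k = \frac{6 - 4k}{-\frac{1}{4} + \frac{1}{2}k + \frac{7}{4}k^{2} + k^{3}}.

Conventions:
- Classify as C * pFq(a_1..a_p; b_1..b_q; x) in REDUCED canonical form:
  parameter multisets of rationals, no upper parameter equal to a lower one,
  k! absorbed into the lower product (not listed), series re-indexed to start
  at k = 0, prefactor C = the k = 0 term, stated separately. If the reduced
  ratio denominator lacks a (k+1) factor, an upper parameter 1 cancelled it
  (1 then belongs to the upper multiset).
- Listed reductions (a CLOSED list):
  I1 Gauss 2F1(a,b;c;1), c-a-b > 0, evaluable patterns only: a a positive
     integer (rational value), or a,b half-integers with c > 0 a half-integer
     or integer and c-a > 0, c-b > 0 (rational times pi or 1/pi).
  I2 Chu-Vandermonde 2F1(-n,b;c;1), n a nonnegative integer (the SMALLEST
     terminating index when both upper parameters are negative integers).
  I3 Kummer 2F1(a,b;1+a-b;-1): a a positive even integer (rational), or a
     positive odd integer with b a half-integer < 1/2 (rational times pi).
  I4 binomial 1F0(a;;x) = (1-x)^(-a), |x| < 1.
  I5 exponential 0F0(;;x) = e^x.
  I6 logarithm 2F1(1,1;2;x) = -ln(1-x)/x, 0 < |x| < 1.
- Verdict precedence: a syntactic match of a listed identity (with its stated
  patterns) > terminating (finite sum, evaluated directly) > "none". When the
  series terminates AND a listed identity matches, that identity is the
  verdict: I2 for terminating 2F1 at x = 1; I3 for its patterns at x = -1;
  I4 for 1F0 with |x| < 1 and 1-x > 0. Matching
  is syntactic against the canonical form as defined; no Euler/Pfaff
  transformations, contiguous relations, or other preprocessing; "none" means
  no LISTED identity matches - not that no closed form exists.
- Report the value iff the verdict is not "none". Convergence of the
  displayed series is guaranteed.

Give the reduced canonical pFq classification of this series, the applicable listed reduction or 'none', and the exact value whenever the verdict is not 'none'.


Canonical form: C = 1 times 1F2 with upper {-\frac{3}{2}}, lower {-\frac{1}{4}, 1}, x = -4. Verdict: none here - no I1-I6 shape fits x = -4 with lower {-\frac{1}{4}, 1}.

Key observation: x = -4 and factor the ratio over Q (C = 1): negated roots = parameters.
Consecutive-term ratio: r(k) = -4 * (k-\frac{3}{2}) / [(k-\frac{1}{4}) (k+1) (k+1)] - rational; roots negated = parameters, x = -4, C = 1.


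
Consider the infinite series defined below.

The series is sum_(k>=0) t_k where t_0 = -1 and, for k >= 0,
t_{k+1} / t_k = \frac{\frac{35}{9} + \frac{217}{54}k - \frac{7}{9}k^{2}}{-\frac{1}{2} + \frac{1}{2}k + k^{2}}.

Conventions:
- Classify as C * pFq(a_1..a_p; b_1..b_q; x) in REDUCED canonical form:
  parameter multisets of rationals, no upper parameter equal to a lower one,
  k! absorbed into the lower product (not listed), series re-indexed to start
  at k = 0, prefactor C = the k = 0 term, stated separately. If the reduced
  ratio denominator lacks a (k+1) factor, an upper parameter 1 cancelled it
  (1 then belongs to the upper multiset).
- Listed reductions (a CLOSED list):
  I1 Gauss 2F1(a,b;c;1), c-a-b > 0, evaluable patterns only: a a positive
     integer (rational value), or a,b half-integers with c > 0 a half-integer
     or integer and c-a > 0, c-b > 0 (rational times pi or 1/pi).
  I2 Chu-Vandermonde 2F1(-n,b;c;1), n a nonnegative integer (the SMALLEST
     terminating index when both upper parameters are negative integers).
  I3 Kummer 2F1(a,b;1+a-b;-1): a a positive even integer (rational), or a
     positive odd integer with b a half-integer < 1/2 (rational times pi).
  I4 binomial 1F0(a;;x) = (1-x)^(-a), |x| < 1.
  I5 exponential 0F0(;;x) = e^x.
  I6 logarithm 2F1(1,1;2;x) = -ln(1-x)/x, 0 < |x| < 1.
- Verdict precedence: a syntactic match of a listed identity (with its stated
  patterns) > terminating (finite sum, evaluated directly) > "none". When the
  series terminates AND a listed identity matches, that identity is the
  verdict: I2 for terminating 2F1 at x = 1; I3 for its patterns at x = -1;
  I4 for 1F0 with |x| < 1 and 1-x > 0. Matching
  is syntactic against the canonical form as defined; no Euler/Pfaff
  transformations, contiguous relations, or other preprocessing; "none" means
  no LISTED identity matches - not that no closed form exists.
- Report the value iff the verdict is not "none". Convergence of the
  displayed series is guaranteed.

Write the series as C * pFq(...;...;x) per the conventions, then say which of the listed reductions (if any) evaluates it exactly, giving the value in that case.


Classification (C = -1): 2F1 with upper {-6, \frac{5}{6}}, lower {-\frac{1}{2}}, argument x = -\frac{7}{9}. Verdict: terminating - the sum ends at index 6 because -6 is a negative integer; exact evaluation follows. Value: \frac{3313498148864}{10460353203}.

Structural cue: t_0 = -1 here, and the expanded ratio factors over Q; C = -1, roots give parameters.
Step ratio: r(k) = -\frac{7}{9} * (k-6) (k+\frac{5}{6}) / [(k-\frac{1}{2}) (k+1)] ; factor over Q: parameters, x = -\frac{7}{9}, and C = -1.


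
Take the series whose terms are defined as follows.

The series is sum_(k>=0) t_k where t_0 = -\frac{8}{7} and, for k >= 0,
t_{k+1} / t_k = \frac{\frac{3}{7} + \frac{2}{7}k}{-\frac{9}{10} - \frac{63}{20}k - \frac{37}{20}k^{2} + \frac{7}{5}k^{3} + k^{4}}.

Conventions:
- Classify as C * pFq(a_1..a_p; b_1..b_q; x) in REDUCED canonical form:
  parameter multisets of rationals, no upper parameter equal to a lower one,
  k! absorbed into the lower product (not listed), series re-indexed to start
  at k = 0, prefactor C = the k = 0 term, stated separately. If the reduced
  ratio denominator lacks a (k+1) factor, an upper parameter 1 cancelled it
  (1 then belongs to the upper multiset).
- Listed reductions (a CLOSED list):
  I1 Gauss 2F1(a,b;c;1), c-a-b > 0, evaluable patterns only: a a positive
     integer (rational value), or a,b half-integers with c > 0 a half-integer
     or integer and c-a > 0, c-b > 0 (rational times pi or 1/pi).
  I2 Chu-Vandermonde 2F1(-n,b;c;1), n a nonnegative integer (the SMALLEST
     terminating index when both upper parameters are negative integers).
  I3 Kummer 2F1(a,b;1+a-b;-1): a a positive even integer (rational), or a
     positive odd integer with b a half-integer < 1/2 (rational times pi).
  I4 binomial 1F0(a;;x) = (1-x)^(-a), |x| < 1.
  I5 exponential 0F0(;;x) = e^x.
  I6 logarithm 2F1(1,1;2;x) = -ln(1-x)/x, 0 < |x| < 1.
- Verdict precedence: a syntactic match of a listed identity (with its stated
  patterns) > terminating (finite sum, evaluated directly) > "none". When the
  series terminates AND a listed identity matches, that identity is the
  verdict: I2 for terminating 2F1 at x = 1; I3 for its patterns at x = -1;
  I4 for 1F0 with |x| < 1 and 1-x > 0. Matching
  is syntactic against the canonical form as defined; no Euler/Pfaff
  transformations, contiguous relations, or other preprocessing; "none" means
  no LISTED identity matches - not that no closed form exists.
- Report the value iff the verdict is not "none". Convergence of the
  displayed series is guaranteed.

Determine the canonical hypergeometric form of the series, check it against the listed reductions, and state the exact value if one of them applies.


Structural cue: from the first term -\frac{8}{7}: cancel k + 3/2 from the displayed ratio first; then C = -8/7.
Term ratio: r(k) = \frac{2}{7} * 1 / [(k-\frac{3}{2}) (k+\frac{2}{5}) (k+1)] - rational in k, leading ratio \frac{2}{7}; with t_0 = -\frac{8}{7}, classification follows.

With C = -\frac{8}{7}: the canonical form is 0F2(-; -\frac{3}{2}, \frac{2}{5}; \frac{2}{7}). Verdict: none here - no I1-I6 shape fits x = \frac{2}{7} with lower {-\frac{3}{2}, \frac{2}{5}}.


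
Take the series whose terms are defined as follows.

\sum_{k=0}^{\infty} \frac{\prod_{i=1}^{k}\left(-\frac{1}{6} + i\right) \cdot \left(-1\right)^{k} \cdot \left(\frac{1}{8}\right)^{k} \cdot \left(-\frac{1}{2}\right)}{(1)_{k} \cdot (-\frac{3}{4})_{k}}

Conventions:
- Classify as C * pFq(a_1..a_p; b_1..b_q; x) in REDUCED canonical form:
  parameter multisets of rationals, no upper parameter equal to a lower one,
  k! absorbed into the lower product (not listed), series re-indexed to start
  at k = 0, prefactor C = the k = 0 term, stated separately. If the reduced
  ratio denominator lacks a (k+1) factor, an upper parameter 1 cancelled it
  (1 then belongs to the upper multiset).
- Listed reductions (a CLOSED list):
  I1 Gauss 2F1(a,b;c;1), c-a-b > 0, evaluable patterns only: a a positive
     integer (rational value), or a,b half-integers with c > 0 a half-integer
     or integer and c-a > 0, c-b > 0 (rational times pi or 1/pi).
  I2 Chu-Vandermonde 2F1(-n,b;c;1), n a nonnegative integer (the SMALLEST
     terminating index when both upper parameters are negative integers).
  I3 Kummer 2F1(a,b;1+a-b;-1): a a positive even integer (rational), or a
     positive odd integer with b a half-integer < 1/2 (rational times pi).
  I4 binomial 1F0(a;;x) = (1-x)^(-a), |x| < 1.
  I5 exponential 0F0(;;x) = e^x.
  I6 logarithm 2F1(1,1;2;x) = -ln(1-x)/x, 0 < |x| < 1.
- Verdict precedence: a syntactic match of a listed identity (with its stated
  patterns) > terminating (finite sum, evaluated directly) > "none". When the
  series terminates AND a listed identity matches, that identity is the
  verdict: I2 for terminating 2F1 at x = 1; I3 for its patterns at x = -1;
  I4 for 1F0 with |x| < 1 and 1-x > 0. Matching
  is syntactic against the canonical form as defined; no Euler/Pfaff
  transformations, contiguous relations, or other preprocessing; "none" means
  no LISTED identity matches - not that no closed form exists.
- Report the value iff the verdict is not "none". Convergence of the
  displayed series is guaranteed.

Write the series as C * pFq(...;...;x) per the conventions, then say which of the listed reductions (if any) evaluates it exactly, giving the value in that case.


Prefactor -\frac{1}{2}, argument -\frac{1}{8}: 1F1 with upper {\frac{5}{6}} over lower {-\frac{3}{4}}. Verdict: none - at argument -\frac{1}{8} the multisets {\frac{5}{6}} ; {-\frac{3}{4}} match no listed identity.

Key observation: t_0 = -\frac{1}{2} here, and (1)_k (C = -1/2, x = -1/8) is k! itself.
Adjacent-term ratio: r(k) = -\frac{1}{8} * (k+\frac{5}{6}) / [(k-\frac{3}{4}) (k+1)] ; factor over Q: parameters, x = -\frac{1}{8}, and C = -\frac{1}{2}.


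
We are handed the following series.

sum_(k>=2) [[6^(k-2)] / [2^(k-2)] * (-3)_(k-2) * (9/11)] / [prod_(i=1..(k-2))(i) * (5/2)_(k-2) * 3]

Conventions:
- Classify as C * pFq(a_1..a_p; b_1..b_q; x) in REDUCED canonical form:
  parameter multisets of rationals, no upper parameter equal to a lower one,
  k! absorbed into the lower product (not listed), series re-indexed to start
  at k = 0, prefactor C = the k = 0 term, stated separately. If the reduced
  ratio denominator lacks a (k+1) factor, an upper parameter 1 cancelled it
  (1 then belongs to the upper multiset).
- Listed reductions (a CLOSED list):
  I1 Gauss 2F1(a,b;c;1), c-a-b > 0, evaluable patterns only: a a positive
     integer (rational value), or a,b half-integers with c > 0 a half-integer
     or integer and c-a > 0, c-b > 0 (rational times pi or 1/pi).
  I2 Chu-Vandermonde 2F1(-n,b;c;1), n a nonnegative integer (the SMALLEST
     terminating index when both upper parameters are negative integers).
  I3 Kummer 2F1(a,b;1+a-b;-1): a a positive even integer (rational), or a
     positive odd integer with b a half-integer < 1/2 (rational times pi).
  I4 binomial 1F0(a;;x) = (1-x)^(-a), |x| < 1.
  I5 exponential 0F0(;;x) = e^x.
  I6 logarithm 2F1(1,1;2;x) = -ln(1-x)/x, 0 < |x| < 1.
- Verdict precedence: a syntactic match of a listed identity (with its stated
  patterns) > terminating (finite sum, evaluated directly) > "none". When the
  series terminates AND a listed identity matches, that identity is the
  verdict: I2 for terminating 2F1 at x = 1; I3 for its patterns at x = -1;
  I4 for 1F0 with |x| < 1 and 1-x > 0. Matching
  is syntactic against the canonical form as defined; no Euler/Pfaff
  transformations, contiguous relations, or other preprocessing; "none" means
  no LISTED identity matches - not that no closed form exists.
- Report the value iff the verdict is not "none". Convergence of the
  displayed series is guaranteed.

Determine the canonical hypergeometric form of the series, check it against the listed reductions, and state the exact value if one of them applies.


This is 3/11 * 1F1(-3; 5/2; 3) in reduced canonical form. Verdict: terminating (-3 upstairs). 4 nonzero terms in all; added directly. Sum: -3/55.

Key observation: t_0 being 3/11, the constant factors (C = 3/11, x = 3) combine into one prefactor.
Ratio: r(k) = 3 * (k-3) / [(k+5/2) (k+1)] - rational in k, leading ratio 3; with t_0 = 3/11, classification follows.


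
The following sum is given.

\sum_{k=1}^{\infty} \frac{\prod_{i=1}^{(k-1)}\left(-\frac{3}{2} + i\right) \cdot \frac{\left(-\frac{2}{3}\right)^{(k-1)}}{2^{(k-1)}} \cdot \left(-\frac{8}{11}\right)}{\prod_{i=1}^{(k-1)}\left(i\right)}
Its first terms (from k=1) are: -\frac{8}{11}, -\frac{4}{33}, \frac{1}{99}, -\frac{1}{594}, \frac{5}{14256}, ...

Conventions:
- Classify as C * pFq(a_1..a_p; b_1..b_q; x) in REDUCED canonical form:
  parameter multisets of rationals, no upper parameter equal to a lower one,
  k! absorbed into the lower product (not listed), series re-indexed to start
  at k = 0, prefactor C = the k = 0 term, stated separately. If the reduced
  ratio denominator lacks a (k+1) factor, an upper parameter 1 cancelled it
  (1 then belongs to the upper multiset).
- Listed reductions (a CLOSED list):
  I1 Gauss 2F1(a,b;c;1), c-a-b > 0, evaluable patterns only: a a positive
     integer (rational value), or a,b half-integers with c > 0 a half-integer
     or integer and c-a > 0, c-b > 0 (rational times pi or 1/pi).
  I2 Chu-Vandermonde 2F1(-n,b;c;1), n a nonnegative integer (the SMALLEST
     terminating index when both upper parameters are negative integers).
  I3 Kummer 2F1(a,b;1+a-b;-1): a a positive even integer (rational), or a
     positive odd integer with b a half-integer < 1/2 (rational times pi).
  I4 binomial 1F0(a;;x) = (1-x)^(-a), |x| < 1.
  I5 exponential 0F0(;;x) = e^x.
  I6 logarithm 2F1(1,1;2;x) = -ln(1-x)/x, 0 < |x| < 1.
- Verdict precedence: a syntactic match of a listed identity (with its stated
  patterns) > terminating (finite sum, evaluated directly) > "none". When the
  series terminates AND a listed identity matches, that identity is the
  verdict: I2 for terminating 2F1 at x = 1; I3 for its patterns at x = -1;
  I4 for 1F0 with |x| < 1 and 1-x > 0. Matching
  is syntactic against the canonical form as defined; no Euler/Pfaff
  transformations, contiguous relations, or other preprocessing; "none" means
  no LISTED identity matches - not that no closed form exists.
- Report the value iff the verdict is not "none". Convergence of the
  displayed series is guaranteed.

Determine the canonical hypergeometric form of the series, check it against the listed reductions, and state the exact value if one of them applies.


Prefactor -\frac{8}{11}, argument -\frac{1}{3}: 1F0 with upper {-\frac{1}{2}} over lower {-}. Verdict: the I4 binomial reduction applies (the 1F0 binomial series: exponent 1/2, x = -\frac{1}{3}). Exact value: \left(-\frac{8}{11}\right) \cdot \left(\frac{4}{3}\right)^{\frac{1}{2}}.

Key step: x = -\frac{1}{3} and the two k-th powers (C = -8/11, x = -1/3) combine into one argument.
Term ratio: r(k) = -\frac{1}{3} * (k-\frac{1}{2}) / [(k+1)] - rational in k. x = -\frac{1}{3}; t_0 = -\frac{8}{11}; negate the roots.


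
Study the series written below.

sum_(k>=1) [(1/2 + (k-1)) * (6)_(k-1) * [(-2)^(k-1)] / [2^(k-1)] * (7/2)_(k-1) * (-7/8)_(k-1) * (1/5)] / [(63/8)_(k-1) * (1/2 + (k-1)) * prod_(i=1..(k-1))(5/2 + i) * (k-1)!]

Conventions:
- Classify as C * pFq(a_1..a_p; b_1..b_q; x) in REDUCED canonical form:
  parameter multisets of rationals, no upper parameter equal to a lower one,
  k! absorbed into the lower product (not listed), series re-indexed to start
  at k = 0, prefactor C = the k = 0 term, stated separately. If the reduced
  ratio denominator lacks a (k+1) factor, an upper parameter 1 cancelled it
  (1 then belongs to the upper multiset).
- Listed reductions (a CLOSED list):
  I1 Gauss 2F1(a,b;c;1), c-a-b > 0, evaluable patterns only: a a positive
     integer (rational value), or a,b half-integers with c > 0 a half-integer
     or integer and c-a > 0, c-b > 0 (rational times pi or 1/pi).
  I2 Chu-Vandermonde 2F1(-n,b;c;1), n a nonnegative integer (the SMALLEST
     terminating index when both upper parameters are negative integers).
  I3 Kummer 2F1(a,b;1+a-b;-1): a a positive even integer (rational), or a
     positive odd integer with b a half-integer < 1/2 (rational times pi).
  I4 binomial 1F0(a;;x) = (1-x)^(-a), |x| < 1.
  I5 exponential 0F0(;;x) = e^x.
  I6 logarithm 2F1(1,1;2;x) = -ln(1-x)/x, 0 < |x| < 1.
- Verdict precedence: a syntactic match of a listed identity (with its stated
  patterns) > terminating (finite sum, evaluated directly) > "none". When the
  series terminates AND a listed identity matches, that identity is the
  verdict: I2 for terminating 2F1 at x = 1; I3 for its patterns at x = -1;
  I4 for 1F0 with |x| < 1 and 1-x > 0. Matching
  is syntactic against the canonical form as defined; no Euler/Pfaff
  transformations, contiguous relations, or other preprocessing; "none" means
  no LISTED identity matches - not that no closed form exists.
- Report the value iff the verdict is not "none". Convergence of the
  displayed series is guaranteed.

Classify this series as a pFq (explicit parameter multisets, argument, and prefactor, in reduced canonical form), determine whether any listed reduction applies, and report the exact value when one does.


This is 1/5 * 2F1(-7/8, 6; 63/8; -1) in reduced canonical form. Verdict: this is Kummer's theorem (I3) (x = -1; c = 63/8 equals 1+a-b for upper {-7/8, 6}: listed pattern). Value: 6721/20480.

The tell: t_0 = 1/5 here, and the parameter 7/2 appears in both the upper and lower lists and cancels (alongside the other common factor).
Consecutive-term ratio: r(k) = (-1) * (k-7/8) (k+6) / [(k+63/8) (k+1)] - rational in k, leading ratio (-1); with t_0 = 1/5, classification follows.


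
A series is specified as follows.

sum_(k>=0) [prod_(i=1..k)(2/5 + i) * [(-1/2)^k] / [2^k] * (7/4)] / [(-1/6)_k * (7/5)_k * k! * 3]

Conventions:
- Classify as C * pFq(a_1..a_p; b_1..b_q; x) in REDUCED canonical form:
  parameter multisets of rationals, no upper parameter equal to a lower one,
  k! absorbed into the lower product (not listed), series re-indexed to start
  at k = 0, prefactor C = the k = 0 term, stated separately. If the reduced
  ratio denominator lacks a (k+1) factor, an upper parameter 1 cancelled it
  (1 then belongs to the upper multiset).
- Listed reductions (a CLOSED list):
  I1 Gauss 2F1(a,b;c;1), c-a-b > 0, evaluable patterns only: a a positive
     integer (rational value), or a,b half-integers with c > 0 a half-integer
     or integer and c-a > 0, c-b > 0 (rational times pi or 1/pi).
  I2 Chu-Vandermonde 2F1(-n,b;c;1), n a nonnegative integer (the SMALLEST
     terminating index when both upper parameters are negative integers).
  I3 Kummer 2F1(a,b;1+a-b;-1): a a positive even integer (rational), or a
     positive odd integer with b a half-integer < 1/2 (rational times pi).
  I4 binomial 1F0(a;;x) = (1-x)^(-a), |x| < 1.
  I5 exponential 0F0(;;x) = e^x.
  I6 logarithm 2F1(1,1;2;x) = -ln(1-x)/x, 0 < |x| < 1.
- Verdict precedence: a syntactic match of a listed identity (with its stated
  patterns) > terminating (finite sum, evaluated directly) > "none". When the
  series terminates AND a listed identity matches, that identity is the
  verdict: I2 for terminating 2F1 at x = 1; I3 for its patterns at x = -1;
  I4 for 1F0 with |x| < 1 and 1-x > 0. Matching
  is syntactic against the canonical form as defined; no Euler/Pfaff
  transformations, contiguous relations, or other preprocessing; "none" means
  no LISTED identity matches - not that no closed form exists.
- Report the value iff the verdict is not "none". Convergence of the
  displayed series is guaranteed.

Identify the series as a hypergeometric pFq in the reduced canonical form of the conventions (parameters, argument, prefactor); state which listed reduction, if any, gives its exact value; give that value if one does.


Prefactor 7/12, argument -1/4: 0F1 with upper {-} over lower {-1/6}. Verdict: none - this 0F1 at x = -1/4 matches no listed pattern, and upper {-} holds no stopper.

The tell: t_0 = 7/12 here, and the constant factors (prefactor 7/12) combine into one prefactor.
Term ratio: r(k) = (-1/4) * 1 / [(k-1/6) (k+1)] ; factor over Q: parameters, x = (-1/4), and C = 7/12.


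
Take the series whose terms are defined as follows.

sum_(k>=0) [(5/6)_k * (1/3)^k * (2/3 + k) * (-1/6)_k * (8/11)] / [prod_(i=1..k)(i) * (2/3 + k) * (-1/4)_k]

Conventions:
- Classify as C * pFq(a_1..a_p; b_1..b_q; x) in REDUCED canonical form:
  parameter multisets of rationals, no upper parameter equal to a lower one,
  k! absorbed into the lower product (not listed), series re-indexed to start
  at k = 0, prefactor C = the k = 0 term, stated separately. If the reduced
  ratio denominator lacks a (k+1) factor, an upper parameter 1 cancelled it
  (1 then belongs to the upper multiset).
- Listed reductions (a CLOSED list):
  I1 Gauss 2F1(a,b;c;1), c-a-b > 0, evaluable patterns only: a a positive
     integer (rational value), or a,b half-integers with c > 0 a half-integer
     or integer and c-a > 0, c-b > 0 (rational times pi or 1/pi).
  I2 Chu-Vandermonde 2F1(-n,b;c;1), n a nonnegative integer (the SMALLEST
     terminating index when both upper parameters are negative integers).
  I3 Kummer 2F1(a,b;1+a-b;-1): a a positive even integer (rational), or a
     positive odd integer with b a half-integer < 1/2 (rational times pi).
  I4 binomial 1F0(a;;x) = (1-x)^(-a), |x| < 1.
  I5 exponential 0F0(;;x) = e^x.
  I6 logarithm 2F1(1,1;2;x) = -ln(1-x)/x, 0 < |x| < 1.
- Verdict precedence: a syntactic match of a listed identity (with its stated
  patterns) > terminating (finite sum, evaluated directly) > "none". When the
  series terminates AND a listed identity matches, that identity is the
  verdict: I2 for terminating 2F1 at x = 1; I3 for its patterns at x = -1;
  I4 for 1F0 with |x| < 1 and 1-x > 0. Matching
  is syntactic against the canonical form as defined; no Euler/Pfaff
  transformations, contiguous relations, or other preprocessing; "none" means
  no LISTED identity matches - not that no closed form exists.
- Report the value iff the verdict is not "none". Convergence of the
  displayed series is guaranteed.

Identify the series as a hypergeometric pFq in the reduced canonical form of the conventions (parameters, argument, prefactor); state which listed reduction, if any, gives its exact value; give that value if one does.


The series (x = 1/3) is 2F1: upper {-1/6, 5/6}, lower {-1/4}, prefactor 8/11. Verdict: none - this 2F1 at x = 1/3 matches no listed pattern, and upper {-1/6, 5/6} holds no stopper.

The tell: x = (1/3) and the factor k + 2/3 cancels (top and bottom), leaving C = 8/11, x = 1/3.
Step ratio: r(k) = (1/3) * (k-1/6) (k+5/6) / [(k-1/4) (k+1)] ; factor over Q: parameters, x = (1/3), and C = 8/11.


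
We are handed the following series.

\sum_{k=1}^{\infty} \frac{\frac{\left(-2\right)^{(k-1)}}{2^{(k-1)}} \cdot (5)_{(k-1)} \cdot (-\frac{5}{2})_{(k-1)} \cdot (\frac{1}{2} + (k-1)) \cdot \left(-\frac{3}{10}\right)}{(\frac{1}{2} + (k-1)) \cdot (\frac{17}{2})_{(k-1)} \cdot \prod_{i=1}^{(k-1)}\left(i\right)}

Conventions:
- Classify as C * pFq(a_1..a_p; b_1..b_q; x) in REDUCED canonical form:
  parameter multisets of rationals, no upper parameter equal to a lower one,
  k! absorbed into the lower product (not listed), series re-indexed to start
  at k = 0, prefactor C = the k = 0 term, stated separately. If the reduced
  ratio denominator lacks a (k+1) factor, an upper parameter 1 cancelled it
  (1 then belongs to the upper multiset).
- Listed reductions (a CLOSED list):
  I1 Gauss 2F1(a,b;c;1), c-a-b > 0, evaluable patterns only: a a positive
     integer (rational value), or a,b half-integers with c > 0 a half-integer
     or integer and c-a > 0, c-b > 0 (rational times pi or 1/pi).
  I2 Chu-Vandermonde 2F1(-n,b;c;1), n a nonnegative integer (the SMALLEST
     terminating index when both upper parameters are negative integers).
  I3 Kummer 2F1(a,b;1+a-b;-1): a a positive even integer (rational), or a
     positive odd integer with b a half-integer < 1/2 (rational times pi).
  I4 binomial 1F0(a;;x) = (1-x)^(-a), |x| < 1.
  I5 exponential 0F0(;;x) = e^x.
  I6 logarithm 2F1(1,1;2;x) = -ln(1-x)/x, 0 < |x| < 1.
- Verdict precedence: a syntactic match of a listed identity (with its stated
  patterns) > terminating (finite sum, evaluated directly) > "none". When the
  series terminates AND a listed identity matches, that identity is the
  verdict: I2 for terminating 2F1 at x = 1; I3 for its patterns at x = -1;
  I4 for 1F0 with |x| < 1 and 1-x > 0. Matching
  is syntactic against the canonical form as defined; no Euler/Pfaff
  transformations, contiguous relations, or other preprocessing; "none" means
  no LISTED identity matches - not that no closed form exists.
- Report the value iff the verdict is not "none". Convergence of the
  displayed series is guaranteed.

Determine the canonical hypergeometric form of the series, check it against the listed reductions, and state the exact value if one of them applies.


The tell: from the first term -\frac{3}{10}: the two k-th powers (prefactor -3/10) combine into one argument.
Consecutive-term ratio: r(k) = -1 * (k-\frac{5}{2}) (k+5) / [(k+\frac{17}{2}) (k+1)] - rational in k. x = -1; t_0 = -\frac{3}{10}; negate the roots.

This is -\frac{3}{10} * 2F1(-\frac{5}{2}, 5; \frac{17}{2}; -1) in reduced canonical form. Verdict: Kummer's theorem (I3) matches (x = -1; c = \frac{17}{2} equals 1+a-b for upper {-\frac{5}{2}, 5}: listed pattern). Value: \left(-\frac{81081}{262144}\right) \cdot \pi.
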